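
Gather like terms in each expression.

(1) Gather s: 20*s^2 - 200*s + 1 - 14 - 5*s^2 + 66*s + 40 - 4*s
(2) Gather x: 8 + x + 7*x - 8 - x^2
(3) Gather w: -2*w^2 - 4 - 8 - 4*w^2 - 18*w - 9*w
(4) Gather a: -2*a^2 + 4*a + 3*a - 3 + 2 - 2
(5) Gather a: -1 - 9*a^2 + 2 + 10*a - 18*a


(1) = 15*s^2 - 138*s + 27
(2) = -x^2 + 8*x
(3) = -6*w^2 - 27*w - 12
(4) = -2*a^2 + 7*a - 3
(5) = -9*a^2 - 8*a + 1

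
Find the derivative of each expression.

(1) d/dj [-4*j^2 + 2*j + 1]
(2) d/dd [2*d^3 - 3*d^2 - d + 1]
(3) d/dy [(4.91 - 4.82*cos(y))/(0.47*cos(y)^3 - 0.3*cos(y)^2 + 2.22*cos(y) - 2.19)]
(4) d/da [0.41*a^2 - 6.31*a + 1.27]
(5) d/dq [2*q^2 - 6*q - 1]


(1) = 2 - 8*j
(2) = 6*d^2 - 6*d - 1
(3) = (-4.5308*cos(y)^3 + 8.3691*cos(y)^2 - 2.946*cos(y) + 0.3444)*sin(y)/(0.2209*cos(y)^6 - 0.282*cos(y)^5 + 2.1768*cos(y)^4 - 3.3906*cos(y)^3 + 6.2424*cos(y)^2 - 9.7236*cos(y) + 4.7961)
(4) = 0.82*a - 6.31
(5) = 4*q - 6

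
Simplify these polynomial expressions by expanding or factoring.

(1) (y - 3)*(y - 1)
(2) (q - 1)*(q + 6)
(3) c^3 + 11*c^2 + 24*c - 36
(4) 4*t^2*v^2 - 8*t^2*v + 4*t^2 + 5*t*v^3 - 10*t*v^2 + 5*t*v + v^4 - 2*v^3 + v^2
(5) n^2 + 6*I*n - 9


(1) = y^2 - 4*y + 3
(2) = q^2 + 5*q - 6
(3) = (c - 1)*(c + 6)^2
(4) = (t + v)*(4*t + v)*(v - 1)^2
(5) = (n + 3*I)^2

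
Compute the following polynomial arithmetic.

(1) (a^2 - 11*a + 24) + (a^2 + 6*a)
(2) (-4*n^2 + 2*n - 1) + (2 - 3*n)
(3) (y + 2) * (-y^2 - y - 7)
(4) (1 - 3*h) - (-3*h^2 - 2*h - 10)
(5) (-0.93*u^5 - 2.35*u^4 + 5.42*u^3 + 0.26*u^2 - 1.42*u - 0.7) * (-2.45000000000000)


(1) = 2*a^2 - 5*a + 24
(2) = -4*n^2 - n + 1
(3) = -y^3 - 3*y^2 - 9*y - 14
(4) = 3*h^2 - h + 11
(5) = 2.2785*u^5 + 5.7575*u^4 - 13.279*u^3 - 0.637*u^2 + 3.479*u + 1.715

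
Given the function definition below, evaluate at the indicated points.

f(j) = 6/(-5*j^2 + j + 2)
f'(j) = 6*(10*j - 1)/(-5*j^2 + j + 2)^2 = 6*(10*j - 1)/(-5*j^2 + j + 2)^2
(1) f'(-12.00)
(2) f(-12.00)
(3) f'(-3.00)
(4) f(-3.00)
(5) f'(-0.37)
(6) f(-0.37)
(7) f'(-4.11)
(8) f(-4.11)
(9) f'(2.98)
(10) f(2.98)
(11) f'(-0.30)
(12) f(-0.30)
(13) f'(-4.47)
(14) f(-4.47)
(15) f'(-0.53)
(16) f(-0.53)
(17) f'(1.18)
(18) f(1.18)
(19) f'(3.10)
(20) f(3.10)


(1) = -0.00
(2) = -0.01
(3) = -0.09
(4) = -0.13
(5) = -31.54
(6) = 6.35
(7) = -0.03
(8) = -0.07
(9) = 0.11
(10) = -0.15
(11) = -15.36
(12) = 4.80
(13) = -0.03
(14) = -0.06
(15) = -8810.68
(16) = 91.60
(17) = 4.53
(18) = -1.59
(19) = 0.10
(20) = -0.14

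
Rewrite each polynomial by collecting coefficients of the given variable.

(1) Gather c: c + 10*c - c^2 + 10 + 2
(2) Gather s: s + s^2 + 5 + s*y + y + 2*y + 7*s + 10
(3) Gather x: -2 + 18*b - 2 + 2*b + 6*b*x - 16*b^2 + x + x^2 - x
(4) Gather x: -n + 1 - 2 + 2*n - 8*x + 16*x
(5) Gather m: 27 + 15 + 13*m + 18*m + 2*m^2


(1) = -c^2 + 11*c + 12
(2) = s^2 + s*(y + 8) + 3*y + 15
(3) = -16*b^2 + 6*b*x + 20*b + x^2 - 4
(4) = n + 8*x - 1
(5) = 2*m^2 + 31*m + 42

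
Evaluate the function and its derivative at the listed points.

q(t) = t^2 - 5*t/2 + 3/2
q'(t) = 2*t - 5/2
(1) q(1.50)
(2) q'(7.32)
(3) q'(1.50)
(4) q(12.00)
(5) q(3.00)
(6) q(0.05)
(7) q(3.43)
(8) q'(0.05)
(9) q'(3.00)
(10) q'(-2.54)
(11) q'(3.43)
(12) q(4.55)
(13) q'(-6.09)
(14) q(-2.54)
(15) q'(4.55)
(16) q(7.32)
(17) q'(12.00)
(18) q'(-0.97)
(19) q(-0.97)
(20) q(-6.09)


(1) = 0.00
(2) = 12.14
(3) = 0.50
(4) = 115.50
(5) = 3.00
(6) = 1.38
(7) = 4.69
(8) = -2.40
(9) = 3.50
(10) = -7.58
(11) = 4.36
(12) = 10.83
(13) = -14.68
(14) = 14.30
(15) = 6.60
(16) = 36.78
(17) = 21.50
(18) = -4.44
(19) = 4.87
(20) = 53.81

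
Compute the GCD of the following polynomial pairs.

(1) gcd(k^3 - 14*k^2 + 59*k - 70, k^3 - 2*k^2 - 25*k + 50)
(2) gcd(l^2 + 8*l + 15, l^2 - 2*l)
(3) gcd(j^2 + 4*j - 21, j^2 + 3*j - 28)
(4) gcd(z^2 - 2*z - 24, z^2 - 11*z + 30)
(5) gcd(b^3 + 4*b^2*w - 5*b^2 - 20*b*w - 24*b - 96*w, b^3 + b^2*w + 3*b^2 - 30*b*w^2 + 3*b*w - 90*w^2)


(1) = k^2 - 7*k + 10
(2) = 1
(3) = j + 7
(4) = gcd((z - 6)*(z + 4), (z - 6)*(z - 5)) = z - 6
(5) = gcd((b - 8)*(b + 3)*(b + 4*w), (b + 3)*(b - 5*w)*(b + 6*w)) = b + 3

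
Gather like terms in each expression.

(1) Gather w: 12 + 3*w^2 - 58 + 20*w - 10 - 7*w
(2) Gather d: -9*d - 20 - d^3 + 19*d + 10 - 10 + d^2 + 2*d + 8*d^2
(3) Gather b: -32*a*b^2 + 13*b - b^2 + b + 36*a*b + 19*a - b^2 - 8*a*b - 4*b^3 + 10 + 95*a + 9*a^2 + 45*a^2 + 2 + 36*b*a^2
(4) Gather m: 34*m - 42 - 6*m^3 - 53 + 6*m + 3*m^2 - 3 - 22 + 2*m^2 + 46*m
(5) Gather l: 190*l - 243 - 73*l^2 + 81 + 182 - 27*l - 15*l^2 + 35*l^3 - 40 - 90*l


(1) = 3*w^2 + 13*w - 56
(2) = -d^3 + 9*d^2 + 12*d - 20
(3) = 54*a^2 + 114*a - 4*b^3 + b^2*(-32*a - 2) + b*(36*a^2 + 28*a + 14) + 12
(4) = -6*m^3 + 5*m^2 + 86*m - 120
(5) = 35*l^3 - 88*l^2 + 73*l - 20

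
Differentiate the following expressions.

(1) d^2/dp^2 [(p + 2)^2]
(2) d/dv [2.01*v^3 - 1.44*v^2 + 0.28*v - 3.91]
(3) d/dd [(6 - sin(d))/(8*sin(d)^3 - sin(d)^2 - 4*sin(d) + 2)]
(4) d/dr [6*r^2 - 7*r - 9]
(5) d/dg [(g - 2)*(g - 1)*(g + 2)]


(1) = 2
(2) = 6.03*v^2 - 2.88*v + 0.28
(3) = (16*sin(d)^3 - 145*sin(d)^2 + 12*sin(d) + 22)*cos(d)/(8*sin(d)^3 - sin(d)^2 - 4*sin(d) + 2)^2
(4) = 12*r - 7
(5) = 3*g^2 - 2*g - 4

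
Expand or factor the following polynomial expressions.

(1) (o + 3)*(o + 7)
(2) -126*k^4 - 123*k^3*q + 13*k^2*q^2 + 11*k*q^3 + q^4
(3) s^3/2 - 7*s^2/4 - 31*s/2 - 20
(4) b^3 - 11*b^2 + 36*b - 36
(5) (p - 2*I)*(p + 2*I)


(1) = o^2 + 10*o + 21
(2) = (-3*k + q)*(k + q)*(6*k + q)*(7*k + q)
(3) = (s/2 + 1)*(s - 8)*(s + 5/2)
(4) = (b - 6)*(b - 3)*(b - 2)
(5) = p^2 + 4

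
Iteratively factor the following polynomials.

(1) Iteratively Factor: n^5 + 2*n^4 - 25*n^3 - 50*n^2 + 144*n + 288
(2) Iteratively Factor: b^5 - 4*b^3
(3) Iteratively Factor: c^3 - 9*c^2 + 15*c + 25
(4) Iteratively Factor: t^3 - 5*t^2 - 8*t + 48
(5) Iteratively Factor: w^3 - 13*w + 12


(1) = (n + 4)*(n^4 - 2*n^3 - 17*n^2 + 18*n + 72) = (n + 2)*(n + 4)*(n^3 - 4*n^2 - 9*n + 36) = (n - 3)*(n + 2)*(n + 4)*(n^2 - n - 12) = (n - 4)*(n - 3)*(n + 2)*(n + 4)*(n + 3)
(2) = (b)*(b^4 - 4*b^2) = b*(b - 2)*(b^3 + 2*b^2) = b^2*(b - 2)*(b^2 + 2*b) = b^3*(b - 2)*(b + 2)
(3) = (c + 1)*(c^2 - 10*c + 25) = (c - 5)*(c + 1)*(c - 5)
(4) = (t + 3)*(t^2 - 8*t + 16) = (t - 4)*(t + 3)*(t - 4)
(5) = (w + 4)*(w^2 - 4*w + 3) = (w - 1)*(w + 4)*(w - 3)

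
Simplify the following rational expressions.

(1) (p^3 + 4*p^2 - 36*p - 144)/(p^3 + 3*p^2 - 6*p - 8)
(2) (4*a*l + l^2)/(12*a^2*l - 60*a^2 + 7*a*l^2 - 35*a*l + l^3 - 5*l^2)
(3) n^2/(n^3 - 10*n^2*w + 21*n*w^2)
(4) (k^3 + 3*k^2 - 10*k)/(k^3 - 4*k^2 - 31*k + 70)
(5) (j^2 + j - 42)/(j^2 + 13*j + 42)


(1) = (p^2 - 36)/(p^2 - p - 2)
(2) = l/(3*a*l - 15*a + l^2 - 5*l)
(3) = n/(n^2 - 10*n*w + 21*w^2)
(4) = k/(k - 7)
(5) = (j - 6)/(j + 6)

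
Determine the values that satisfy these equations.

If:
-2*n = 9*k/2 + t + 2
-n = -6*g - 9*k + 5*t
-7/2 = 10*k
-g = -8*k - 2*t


Then:
g = 739/300
k = -7/20
n = -917/600
t = 1579/600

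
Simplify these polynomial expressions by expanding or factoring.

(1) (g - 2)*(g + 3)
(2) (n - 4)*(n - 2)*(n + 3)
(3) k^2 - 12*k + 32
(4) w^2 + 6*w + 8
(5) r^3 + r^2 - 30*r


(1) = g^2 + g - 6
(2) = n^3 - 3*n^2 - 10*n + 24
(3) = (k - 8)*(k - 4)
(4) = (w + 2)*(w + 4)
(5) = r*(r - 5)*(r + 6)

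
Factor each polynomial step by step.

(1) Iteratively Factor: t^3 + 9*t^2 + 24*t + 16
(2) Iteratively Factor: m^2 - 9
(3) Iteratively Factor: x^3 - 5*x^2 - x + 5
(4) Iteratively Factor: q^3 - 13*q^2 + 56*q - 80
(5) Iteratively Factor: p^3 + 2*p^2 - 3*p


(1) = (t + 4)*(t^2 + 5*t + 4) = (t + 1)*(t + 4)*(t + 4)
(2) = (m - 3)*(m + 3)
(3) = (x - 1)*(x^2 - 4*x - 5) = (x - 1)*(x + 1)*(x - 5)
(4) = (q - 4)*(q^2 - 9*q + 20) = (q - 4)^2*(q - 5)
(5) = (p + 3)*(p^2 - p) = (p - 1)*(p + 3)*(p)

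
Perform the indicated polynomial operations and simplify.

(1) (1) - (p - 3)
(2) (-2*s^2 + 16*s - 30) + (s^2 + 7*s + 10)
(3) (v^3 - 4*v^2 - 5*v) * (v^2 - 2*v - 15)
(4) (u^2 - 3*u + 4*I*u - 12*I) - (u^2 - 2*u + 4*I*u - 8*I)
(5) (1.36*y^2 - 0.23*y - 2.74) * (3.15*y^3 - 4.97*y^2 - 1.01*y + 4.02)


(1) = 4 - p
(2) = -s^2 + 23*s - 20
(3) = v^5 - 6*v^4 - 12*v^3 + 70*v^2 + 75*v
(4) = -u - 4*I
(5) = 4.284*y^5 - 7.4837*y^4 - 8.8615*y^3 + 19.3173*y^2 + 1.8428*y - 11.0148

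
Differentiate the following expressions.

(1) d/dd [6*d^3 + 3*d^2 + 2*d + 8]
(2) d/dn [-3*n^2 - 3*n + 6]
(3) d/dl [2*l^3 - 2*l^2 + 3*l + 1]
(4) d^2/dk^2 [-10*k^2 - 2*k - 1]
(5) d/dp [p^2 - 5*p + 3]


(1) = 18*d^2 + 6*d + 2
(2) = -6*n - 3
(3) = 6*l^2 - 4*l + 3
(4) = -20
(5) = 2*p - 5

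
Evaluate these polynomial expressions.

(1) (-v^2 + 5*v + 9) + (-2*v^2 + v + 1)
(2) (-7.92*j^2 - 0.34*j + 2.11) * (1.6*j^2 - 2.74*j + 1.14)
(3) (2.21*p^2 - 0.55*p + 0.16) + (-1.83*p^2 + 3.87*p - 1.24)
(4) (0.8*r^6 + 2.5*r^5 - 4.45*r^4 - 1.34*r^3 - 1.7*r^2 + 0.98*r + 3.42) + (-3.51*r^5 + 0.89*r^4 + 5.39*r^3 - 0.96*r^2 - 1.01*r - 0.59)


(1) = -3*v^2 + 6*v + 10
(2) = -12.672*j^4 + 21.1568*j^3 - 4.7212*j^2 - 6.169*j + 2.4054
(3) = 0.38*p^2 + 3.32*p - 1.08
(4) = 0.8*r^6 - 1.01*r^5 - 3.56*r^4 + 4.05*r^3 - 2.66*r^2 - 0.03*r + 2.83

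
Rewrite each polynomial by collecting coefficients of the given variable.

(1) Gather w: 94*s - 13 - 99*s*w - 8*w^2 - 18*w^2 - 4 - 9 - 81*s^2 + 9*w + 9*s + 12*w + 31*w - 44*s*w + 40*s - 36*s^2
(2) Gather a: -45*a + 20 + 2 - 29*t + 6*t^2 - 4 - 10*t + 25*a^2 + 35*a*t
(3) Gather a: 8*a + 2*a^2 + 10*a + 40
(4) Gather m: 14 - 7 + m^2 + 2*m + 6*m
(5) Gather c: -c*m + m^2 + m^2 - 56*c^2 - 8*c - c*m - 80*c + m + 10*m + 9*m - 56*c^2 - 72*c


(1) = -117*s^2 + 143*s - 26*w^2 + w*(52 - 143*s) - 26
(2) = 25*a^2 + a*(35*t - 45) + 6*t^2 - 39*t + 18
(3) = 2*a^2 + 18*a + 40
(4) = m^2 + 8*m + 7
(5) = -112*c^2 + c*(-2*m - 160) + 2*m^2 + 20*m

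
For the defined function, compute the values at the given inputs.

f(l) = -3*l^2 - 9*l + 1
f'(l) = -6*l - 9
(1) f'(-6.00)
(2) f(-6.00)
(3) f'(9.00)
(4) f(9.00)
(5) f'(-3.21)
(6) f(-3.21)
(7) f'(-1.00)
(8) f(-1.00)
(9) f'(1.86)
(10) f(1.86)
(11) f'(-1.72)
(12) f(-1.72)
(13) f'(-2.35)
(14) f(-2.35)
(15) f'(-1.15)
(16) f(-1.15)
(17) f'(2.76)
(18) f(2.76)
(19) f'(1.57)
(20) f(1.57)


(1) = 27.00
(2) = -53.00
(3) = -63.00
(4) = -323.00
(5) = 10.26
(6) = -1.02
(7) = -3.00
(8) = 7.00
(9) = -20.16
(10) = -26.12
(11) = 1.32
(12) = 7.60
(13) = 5.10
(14) = 5.58
(15) = -2.10
(16) = 7.38
(17) = -25.56
(18) = -46.69
(19) = -18.42
(20) = -20.52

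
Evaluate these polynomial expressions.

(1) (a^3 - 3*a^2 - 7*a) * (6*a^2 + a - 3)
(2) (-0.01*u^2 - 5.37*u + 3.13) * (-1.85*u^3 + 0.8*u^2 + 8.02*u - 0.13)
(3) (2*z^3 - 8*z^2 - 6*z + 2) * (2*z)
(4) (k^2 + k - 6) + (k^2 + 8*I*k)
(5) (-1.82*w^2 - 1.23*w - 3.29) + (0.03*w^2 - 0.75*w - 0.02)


(1) = 6*a^5 - 17*a^4 - 48*a^3 + 2*a^2 + 21*a
(2) = 0.0185*u^5 + 9.9265*u^4 - 10.1667*u^3 - 40.5621*u^2 + 25.8007*u - 0.4069
(3) = 4*z^4 - 16*z^3 - 12*z^2 + 4*z
(4) = 2*k^2 + k + 8*I*k - 6
(5) = -1.79*w^2 - 1.98*w - 3.31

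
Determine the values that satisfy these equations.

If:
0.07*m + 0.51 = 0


Then:
m = -7.29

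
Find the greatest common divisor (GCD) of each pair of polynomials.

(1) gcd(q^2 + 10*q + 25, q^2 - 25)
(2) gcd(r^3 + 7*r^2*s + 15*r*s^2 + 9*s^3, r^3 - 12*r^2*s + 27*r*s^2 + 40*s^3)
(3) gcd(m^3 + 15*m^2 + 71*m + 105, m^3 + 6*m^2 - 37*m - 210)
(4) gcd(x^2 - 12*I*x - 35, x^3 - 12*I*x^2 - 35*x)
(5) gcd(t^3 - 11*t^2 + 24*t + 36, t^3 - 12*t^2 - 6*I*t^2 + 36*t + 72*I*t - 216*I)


(1) = q + 5
(2) = gcd((r + s)*(r + 3*s)^2, (r - 8*s)*(r - 5*s)*(r + s)) = r + s
(3) = m^2 + 12*m + 35
(4) = x^2 - 12*I*x - 35
(5) = t^2 - 12*t + 36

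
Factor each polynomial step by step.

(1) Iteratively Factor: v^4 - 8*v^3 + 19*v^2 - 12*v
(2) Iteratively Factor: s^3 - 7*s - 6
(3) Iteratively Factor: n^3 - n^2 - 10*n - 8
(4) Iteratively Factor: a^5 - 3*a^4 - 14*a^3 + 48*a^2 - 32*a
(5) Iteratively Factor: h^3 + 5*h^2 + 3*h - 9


(1) = (v - 4)*(v^3 - 4*v^2 + 3*v) = (v - 4)*(v - 1)*(v^2 - 3*v) = v*(v - 4)*(v - 1)*(v - 3)
(2) = (s + 1)*(s^2 - s - 6) = (s - 3)*(s + 1)*(s + 2)
(3) = (n - 4)*(n^2 + 3*n + 2) = (n - 4)*(n + 2)*(n + 1)
(4) = (a - 2)*(a^4 - a^3 - 16*a^2 + 16*a) = (a - 4)*(a - 2)*(a^3 + 3*a^2 - 4*a) = (a - 4)*(a - 2)*(a - 1)*(a^2 + 4*a) = a*(a - 4)*(a - 2)*(a - 1)*(a + 4)
(5) = (h - 1)*(h^2 + 6*h + 9) = (h - 1)*(h + 3)*(h + 3)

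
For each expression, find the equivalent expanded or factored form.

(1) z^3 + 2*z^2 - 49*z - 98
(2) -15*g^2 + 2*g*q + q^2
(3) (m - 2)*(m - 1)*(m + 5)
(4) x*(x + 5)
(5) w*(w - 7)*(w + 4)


(1) = (z - 7)*(z + 2)*(z + 7)
(2) = (-3*g + q)*(5*g + q)
(3) = m^3 + 2*m^2 - 13*m + 10
(4) = x^2 + 5*x
(5) = w^3 - 3*w^2 - 28*w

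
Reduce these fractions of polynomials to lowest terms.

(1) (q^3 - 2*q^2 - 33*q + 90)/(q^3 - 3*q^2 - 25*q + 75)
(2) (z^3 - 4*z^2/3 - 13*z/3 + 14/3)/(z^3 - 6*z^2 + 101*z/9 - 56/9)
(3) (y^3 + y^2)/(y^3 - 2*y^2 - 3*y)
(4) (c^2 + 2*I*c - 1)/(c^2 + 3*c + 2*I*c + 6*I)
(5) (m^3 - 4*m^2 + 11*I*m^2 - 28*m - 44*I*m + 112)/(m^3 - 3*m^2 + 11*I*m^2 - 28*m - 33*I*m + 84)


(1) = (q + 6)/(q + 5)
(2) = (3*z + 6)/(3*z - 8)
(3) = y/(y - 3)
(4) = (c^2 + 2*I*c - 1)/(c^2 + c*(3 + 2*I) + 6*I)
(5) = (m - 4)/(m - 3)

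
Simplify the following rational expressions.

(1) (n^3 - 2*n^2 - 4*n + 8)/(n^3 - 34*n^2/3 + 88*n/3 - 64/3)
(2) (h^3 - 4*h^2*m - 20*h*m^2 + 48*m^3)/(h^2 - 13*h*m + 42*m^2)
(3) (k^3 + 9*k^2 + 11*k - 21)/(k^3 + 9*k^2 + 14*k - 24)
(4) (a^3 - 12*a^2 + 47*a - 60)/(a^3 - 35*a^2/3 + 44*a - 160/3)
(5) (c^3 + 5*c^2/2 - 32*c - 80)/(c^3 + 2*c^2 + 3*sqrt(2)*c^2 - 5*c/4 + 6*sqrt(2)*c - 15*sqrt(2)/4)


(1) = (3*n^2 - 12)/(3*n^2 - 28*n + 32)
(2) = (h^2 + 2*h*m - 8*m^2)/(h - 7*m)
(3) = (k^2 + 10*k + 21)/(k^2 + 10*k + 24)
(4) = (3*a - 9)/(3*a - 8)
(5) = (8*c^2 - 256)/(8*c^2 + c*(-4 + 24*sqrt(2)) - 12*sqrt(2))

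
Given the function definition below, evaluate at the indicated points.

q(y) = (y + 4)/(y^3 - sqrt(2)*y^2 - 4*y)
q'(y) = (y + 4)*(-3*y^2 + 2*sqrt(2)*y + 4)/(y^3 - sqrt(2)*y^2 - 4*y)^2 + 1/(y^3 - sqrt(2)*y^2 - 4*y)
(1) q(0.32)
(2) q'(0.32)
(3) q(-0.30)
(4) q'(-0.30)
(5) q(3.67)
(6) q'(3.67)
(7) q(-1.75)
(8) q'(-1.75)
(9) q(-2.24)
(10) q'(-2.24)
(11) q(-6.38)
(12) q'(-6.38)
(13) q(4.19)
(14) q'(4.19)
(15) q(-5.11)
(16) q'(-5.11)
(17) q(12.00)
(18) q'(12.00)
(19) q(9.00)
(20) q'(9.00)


(1) = -3.10
(2) = 9.53
(3) = 3.54
(4) = 10.71
(5) = 0.49
(6) = -0.75
(7) = -0.84
(8) = -3.52
(9) = -0.19
(10) = -0.45
(11) = 0.01
(12) = 0.00
(13) = 0.26
(14) = -0.26
(15) = 0.01
(16) = -0.00
(17) = 0.01
(18) = -0.00
(19) = 0.02
(20) = -0.01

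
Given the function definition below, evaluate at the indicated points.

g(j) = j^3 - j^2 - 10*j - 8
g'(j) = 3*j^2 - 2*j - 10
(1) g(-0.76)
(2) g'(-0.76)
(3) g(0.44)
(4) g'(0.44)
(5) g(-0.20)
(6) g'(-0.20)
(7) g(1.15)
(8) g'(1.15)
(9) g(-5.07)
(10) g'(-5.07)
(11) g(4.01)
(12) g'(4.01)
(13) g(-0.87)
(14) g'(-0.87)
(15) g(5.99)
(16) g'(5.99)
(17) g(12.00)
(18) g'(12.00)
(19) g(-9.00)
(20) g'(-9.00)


(1) = -1.42
(2) = -6.75
(3) = -12.51
(4) = -10.30
(5) = -6.05
(6) = -9.48
(7) = -19.30
(8) = -8.33
(9) = -113.33
(10) = 77.25
(11) = 0.30
(12) = 30.22
(13) = -0.72
(14) = -5.99
(15) = 111.14
(16) = 85.66
(17) = 1456.00
(18) = 398.00
(19) = -728.00
(20) = 251.00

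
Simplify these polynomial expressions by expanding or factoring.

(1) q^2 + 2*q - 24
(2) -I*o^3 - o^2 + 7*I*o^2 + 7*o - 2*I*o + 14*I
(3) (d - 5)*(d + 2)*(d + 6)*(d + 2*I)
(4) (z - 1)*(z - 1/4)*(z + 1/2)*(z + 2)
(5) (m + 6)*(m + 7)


(1) = (q - 4)*(q + 6)
(2) = (o - 7)*(o - 2*I)*(-I*o + 1)
(3) = d^4 + 3*d^3 + 2*I*d^3 - 28*d^2 + 6*I*d^2 - 60*d - 56*I*d - 120*I
(4) = z^4 + 5*z^3/4 - 15*z^2/8 - 5*z/8 + 1/4
(5) = m^2 + 13*m + 42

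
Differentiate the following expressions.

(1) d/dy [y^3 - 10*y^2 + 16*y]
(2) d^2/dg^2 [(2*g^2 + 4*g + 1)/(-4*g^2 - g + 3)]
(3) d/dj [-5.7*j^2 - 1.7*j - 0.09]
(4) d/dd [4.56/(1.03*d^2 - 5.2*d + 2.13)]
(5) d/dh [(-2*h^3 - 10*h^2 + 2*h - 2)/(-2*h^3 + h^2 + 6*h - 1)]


(1) = 3*y^2 - 20*y + 16
(2) = 2*(-56*g^3 - 120*g^2 - 156*g - 43)/(64*g^6 + 48*g^5 - 132*g^4 - 71*g^3 + 99*g^2 + 27*g - 27)
(3) = -11.4*j - 1.7
(4) = (23.712 - 9.3936*d)/(1.03*d^2 - 5.2*d + 2.13)^2
(5) = 2*(-11*h^4 - 8*h^3 - 34*h^2 + 12*h + 5)/(4*h^6 - 4*h^5 - 23*h^4 + 16*h^3 + 34*h^2 - 12*h + 1)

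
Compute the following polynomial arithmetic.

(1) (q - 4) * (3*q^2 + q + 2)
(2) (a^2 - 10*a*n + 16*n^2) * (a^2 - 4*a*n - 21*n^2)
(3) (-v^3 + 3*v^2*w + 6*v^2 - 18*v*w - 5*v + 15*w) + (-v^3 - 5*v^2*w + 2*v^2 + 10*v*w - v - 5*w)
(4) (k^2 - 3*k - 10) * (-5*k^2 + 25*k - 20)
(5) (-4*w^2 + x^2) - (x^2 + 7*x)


(1) = 3*q^3 - 11*q^2 - 2*q - 8
(2) = a^4 - 14*a^3*n + 35*a^2*n^2 + 146*a*n^3 - 336*n^4
(3) = -2*v^3 - 2*v^2*w + 8*v^2 - 8*v*w - 6*v + 10*w
(4) = -5*k^4 + 40*k^3 - 45*k^2 - 190*k + 200
(5) = -4*w^2 - 7*x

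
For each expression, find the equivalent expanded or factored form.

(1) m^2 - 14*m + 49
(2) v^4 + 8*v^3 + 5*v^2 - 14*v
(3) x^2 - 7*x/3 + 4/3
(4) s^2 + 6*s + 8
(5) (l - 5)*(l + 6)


(1) = (m - 7)^2
(2) = v*(v - 1)*(v + 2)*(v + 7)
(3) = (x - 4/3)*(x - 1)
(4) = (s + 2)*(s + 4)
(5) = l^2 + l - 30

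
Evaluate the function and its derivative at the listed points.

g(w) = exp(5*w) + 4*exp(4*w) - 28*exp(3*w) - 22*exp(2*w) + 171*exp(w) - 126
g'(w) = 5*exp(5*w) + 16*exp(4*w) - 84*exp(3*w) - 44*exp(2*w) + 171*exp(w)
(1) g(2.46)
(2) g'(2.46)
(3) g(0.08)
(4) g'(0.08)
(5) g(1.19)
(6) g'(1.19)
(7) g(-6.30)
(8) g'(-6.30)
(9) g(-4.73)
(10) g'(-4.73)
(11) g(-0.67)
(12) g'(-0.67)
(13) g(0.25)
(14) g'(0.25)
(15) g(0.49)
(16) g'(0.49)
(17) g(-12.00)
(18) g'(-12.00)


(1) = 248735.80
(2) = 1260067.27
(3) = 4.83
(4) = 56.32
(5) = 54.66
(6) = 889.98
(7) = -125.69
(8) = 0.31
(9) = -124.49
(10) = 1.51
(11) = -47.70
(12) = 66.00
(13) = 12.38
(14) = 30.14
(15) = 12.72
(16) = -31.91
(17) = -126.00
(18) = 0.00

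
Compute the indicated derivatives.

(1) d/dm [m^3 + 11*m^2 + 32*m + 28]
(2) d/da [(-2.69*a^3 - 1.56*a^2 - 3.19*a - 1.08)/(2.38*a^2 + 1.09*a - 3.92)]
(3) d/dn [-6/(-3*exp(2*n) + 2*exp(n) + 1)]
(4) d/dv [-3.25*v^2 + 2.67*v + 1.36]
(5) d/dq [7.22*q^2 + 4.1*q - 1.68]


(1) = 3*m^2 + 22*m + 32
(2) = (-6.4022*a^4 - 5.8642*a^3 + 37.5262*a^2 + 17.3712*a + 13.682)/(5.6644*a^4 + 5.1884*a^3 - 17.4711*a^2 - 8.5456*a + 15.3664)
(3) = (12 - 36*exp(n))*exp(n)/(-3*exp(2*n) + 2*exp(n) + 1)^2
(4) = 2.67 - 6.5*v
(5) = 14.44*q + 4.1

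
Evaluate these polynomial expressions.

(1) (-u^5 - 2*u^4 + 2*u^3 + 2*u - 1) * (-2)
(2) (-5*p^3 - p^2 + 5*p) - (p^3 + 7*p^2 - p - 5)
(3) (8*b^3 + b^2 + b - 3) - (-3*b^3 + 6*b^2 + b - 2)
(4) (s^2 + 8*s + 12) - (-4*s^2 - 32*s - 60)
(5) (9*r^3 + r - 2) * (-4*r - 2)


(1) = 2*u^5 + 4*u^4 - 4*u^3 - 4*u + 2
(2) = -6*p^3 - 8*p^2 + 6*p + 5
(3) = 11*b^3 - 5*b^2 - 1
(4) = 5*s^2 + 40*s + 72
(5) = -36*r^4 - 18*r^3 - 4*r^2 + 6*r + 4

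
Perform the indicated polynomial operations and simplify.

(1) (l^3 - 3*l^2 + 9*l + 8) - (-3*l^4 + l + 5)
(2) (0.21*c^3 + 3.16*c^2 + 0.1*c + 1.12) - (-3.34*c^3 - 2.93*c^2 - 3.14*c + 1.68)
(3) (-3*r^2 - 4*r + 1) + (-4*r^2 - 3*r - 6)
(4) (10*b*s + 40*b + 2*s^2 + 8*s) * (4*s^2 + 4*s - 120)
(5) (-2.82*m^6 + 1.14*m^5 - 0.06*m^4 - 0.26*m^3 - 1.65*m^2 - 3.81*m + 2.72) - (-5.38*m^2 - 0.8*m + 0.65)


(1) = 3*l^4 + l^3 - 3*l^2 + 8*l + 3
(2) = 3.55*c^3 + 6.09*c^2 + 3.24*c - 0.56
(3) = -7*r^2 - 7*r - 5
(4) = 40*b*s^3 + 200*b*s^2 - 1040*b*s - 4800*b + 8*s^4 + 40*s^3 - 208*s^2 - 960*s
(5) = -2.82*m^6 + 1.14*m^5 - 0.06*m^4 - 0.26*m^3 + 3.73*m^2 - 3.01*m + 2.07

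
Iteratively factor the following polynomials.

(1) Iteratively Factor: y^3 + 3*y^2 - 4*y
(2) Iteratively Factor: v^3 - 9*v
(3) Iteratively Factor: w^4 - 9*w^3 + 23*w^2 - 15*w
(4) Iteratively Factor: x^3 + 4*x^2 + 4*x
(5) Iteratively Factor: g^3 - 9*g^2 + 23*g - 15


(1) = (y)*(y^2 + 3*y - 4) = y*(y - 1)*(y + 4)
(2) = (v + 3)*(v^2 - 3*v) = v*(v + 3)*(v - 3)
(3) = (w - 3)*(w^3 - 6*w^2 + 5*w) = (w - 5)*(w - 3)*(w^2 - w) = w*(w - 5)*(w - 3)*(w - 1)
(4) = (x + 2)*(x^2 + 2*x) = x*(x + 2)*(x + 2)
(5) = (g - 5)*(g^2 - 4*g + 3) = (g - 5)*(g - 1)*(g - 3)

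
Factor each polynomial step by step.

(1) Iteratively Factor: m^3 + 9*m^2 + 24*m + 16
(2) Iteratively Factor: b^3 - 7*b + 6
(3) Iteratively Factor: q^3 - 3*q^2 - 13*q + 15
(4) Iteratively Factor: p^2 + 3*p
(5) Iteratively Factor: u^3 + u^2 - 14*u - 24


(1) = (m + 4)*(m^2 + 5*m + 4) = (m + 4)^2*(m + 1)
(2) = (b + 3)*(b^2 - 3*b + 2) = (b - 1)*(b + 3)*(b - 2)
(3) = (q - 1)*(q^2 - 2*q - 15) = (q - 5)*(q - 1)*(q + 3)
(4) = (p)*(p + 3)
(5) = (u + 3)*(u^2 - 2*u - 8) = (u - 4)*(u + 3)*(u + 2)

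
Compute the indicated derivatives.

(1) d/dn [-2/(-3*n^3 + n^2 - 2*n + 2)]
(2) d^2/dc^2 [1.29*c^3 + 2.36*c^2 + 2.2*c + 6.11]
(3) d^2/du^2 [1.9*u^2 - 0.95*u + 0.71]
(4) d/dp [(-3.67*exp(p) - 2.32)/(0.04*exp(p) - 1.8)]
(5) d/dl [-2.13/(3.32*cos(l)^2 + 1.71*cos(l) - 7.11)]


(1) = 2*(-9*n^2 + 2*n - 2)/(3*n^3 - n^2 + 2*n - 2)^2
(2) = 7.74*c + 4.72
(3) = 3.80000000000000
(4) = 6.6988*exp(p)/(0.04*exp(p) - 1.8)^2
(5) = -(14.1432*cos(l) + 3.6423)*sin(l)/(3.32*cos(l)^2 + 1.71*cos(l) - 7.11)^2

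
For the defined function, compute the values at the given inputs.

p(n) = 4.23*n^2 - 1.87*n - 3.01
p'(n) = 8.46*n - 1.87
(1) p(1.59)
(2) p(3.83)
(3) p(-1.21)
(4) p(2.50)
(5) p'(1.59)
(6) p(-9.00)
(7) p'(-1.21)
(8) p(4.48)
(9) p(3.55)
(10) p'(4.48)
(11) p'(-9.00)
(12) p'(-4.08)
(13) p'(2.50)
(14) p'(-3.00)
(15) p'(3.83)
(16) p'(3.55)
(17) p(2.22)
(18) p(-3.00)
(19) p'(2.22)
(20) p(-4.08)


(1) = 4.71
(2) = 51.88
(3) = 5.45
(4) = 18.75
(5) = 11.58
(6) = 356.45
(7) = -12.11
(8) = 73.51
(9) = 43.66
(10) = 36.03
(11) = -78.01
(12) = -36.39
(13) = 19.28
(14) = -27.25
(15) = 30.53
(16) = 28.16
(17) = 13.69
(18) = 40.67
(19) = 16.91
(20) = 75.03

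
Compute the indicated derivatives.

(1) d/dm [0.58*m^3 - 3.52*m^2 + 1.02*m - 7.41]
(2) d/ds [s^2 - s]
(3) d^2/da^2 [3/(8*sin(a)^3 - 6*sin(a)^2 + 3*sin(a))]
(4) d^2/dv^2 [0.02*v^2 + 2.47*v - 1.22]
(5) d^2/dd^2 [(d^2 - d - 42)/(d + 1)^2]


(1) = 1.74*m^2 - 7.04*m + 1.02
(2) = 2*s - 1
(3) = 9*((3*sin(a) - 6*sin(3*a) + 4*cos(2*a))*(8*sin(a)^2 - 6*sin(a) + 3)*sin(a) + 6*(8*sin(a)^2 - 4*sin(a) + 1)^2*cos(a)^2)/((8*sin(a)^2 - 6*sin(a) + 3)^3*sin(a)^3)
(4) = 0.0400000000000000
(5) = 6*(-d - 41)/(d^4 + 4*d^3 + 6*d^2 + 4*d + 1)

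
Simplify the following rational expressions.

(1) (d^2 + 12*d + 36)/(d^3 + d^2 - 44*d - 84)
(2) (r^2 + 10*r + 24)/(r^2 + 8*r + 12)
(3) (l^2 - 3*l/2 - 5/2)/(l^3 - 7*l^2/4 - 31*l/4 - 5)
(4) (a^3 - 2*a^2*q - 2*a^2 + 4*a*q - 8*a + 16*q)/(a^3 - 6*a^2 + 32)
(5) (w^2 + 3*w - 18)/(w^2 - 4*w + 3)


(1) = (d + 6)/(d^2 - 5*d - 14)
(2) = (r + 4)/(r + 2)
(3) = (4*l - 10)/(4*l^2 - 11*l - 20)
(4) = (a - 2*q)/(a - 4)
(5) = (w + 6)/(w - 1)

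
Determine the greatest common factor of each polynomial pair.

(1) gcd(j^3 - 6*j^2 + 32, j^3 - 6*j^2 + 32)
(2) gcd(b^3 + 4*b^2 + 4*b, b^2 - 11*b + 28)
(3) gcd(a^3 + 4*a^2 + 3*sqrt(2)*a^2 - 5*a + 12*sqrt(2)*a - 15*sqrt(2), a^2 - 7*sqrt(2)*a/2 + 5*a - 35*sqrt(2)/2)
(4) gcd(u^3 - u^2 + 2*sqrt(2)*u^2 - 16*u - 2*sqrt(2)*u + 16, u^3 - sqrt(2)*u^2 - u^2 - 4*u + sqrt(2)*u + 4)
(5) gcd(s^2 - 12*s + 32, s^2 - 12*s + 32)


(1) = j^3 - 6*j^2 + 32
(2) = 1
(3) = gcd((a - 1)*(a + 5)*(a + 3*sqrt(2)), (a + 5)*(a - 7*sqrt(2)/2)) = a + 5
(4) = u^2 + u*(-2*sqrt(2) - 1) + 2*sqrt(2)
(5) = s^2 - 12*s + 32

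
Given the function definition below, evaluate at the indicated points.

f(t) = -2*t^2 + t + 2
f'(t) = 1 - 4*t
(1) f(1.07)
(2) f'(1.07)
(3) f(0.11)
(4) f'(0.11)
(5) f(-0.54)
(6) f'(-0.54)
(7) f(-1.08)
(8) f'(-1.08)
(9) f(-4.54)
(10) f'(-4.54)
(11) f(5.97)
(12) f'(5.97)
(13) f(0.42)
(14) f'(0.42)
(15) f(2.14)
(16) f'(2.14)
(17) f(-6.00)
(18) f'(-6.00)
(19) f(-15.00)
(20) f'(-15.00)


(1) = 0.78
(2) = -3.28
(3) = 2.09
(4) = 0.56
(5) = 0.88
(6) = 3.16
(7) = -1.41
(8) = 5.32
(9) = -43.76
(10) = 19.16
(11) = -63.31
(12) = -22.88
(13) = 2.07
(14) = -0.68
(15) = -5.02
(16) = -7.56
(17) = -76.00
(18) = 25.00
(19) = -463.00
(20) = 61.00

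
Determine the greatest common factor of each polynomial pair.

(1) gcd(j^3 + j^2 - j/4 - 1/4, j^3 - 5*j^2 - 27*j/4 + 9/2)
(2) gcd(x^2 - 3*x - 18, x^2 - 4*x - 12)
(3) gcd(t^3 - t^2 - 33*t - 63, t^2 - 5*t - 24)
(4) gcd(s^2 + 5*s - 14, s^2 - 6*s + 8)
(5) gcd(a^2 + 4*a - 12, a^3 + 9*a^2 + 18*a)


(1) = gcd((j - 1/2)*(j + 1/2)*(j + 1), (j - 6)*(j - 1/2)*(j + 3/2)) = j - 1/2
(2) = gcd((x - 6)*(x + 3), (x - 6)*(x + 2)) = x - 6
(3) = t + 3
(4) = gcd((s - 2)*(s + 7), (s - 4)*(s - 2)) = s - 2
(5) = gcd((a - 2)*(a + 6), a*(a + 3)*(a + 6)) = a + 6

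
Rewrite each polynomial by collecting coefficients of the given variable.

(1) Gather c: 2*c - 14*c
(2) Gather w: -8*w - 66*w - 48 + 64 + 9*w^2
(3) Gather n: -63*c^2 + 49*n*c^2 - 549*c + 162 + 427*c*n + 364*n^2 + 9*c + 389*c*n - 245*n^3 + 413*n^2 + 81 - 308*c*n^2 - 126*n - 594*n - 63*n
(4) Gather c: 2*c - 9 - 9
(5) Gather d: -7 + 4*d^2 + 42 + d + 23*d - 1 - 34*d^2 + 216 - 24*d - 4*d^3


(1) = -12*c
(2) = 9*w^2 - 74*w + 16
(3) = -63*c^2 - 540*c - 245*n^3 + n^2*(777 - 308*c) + n*(49*c^2 + 816*c - 783) + 243
(4) = 2*c - 18
(5) = -4*d^3 - 30*d^2 + 250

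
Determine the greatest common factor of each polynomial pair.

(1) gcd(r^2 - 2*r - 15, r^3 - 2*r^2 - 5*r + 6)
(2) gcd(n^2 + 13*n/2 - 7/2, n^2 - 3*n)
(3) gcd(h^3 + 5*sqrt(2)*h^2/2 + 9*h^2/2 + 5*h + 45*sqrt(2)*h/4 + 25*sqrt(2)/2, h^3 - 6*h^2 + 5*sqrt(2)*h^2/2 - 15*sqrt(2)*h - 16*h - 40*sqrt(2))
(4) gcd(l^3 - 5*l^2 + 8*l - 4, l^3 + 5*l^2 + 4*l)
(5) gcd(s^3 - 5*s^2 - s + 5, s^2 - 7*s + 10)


(1) = 1
(2) = 1
(3) = gcd((h + 2)*(h + 5/2)*(h + 5*sqrt(2)/2), (h - 8)*(h + 2)*(h + 5*sqrt(2)/2)) = h^2 + h*(2 + 5*sqrt(2)/2) + 5*sqrt(2)
(4) = 1
(5) = s - 5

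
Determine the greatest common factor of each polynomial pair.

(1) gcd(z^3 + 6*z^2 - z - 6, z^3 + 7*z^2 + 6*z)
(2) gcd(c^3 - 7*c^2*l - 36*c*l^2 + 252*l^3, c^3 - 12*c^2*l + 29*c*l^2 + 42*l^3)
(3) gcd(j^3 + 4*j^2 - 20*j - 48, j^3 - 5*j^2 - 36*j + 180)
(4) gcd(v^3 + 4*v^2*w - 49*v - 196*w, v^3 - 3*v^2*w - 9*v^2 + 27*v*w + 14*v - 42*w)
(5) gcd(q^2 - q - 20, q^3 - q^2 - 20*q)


(1) = z^2 + 7*z + 6
(2) = c^2 - 13*c*l + 42*l^2
(3) = j + 6
(4) = gcd((v - 7)*(v + 7)*(v + 4*w), (v - 7)*(v - 2)*(v - 3*w)) = v - 7
(5) = q^2 - q - 20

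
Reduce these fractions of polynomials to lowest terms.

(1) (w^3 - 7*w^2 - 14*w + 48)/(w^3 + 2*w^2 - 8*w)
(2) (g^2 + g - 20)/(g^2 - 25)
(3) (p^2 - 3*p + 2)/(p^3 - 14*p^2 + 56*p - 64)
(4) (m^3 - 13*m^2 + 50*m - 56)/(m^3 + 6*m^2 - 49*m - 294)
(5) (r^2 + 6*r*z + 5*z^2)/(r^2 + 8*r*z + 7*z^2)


(1) = (w^2 - 5*w - 24)/(w^2 + 4*w)
(2) = (g - 4)/(g - 5)
(3) = (p - 1)/(p^2 - 12*p + 32)
(4) = (m^2 - 6*m + 8)/(m^2 + 13*m + 42)
(5) = (r + 5*z)/(r + 7*z)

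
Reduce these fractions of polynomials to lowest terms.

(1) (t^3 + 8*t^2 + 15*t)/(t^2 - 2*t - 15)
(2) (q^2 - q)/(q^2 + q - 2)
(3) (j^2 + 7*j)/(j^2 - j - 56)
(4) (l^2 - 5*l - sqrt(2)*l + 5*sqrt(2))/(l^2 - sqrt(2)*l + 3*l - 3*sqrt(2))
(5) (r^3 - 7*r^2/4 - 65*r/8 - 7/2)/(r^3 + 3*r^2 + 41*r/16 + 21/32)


(1) = (t^2 + 5*t)/(t - 5)
(2) = q/(q + 2)
(3) = j/(j - 8)
(4) = (l - 5)/(l + 3)
(5) = (4*r - 16)/(4*r + 3)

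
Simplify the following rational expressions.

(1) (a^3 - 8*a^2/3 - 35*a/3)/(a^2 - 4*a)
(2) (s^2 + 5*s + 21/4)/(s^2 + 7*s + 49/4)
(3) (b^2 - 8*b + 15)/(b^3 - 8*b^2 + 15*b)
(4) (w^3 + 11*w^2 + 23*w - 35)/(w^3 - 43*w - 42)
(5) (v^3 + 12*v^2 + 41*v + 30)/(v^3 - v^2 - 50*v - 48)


(1) = (3*a^2 - 8*a - 35)/(3*a - 12)
(2) = (2*s + 3)/(2*s + 7)
(3) = 1/b
(4) = (w^3 + 11*w^2 + 23*w - 35)/(w^3 - 43*w - 42)
(5) = (v + 5)/(v - 8)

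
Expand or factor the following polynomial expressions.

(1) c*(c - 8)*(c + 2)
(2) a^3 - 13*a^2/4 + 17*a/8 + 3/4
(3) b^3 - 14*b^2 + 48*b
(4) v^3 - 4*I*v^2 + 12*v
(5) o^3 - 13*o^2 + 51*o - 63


(1) = c^3 - 6*c^2 - 16*c
(2) = (a - 2)*(a - 3/2)*(a + 1/4)
(3) = b*(b - 8)*(b - 6)
(4) = v*(v - 6*I)*(v + 2*I)
(5) = (o - 7)*(o - 3)^2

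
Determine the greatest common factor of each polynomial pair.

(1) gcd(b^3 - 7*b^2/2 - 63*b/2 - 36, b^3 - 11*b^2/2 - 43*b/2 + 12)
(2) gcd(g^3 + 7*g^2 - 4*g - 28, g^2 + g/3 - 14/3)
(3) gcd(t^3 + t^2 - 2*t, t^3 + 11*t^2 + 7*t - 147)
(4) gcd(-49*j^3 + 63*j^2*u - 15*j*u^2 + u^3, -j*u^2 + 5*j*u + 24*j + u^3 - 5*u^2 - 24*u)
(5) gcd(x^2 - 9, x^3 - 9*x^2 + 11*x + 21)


(1) = b^2 - 5*b - 24
(2) = g - 2
(3) = gcd(t*(t - 1)*(t + 2), (t - 3)*(t + 7)^2) = 1
(4) = gcd((-7*j + u)^2*(-j + u), (-j + u)*(u - 8)*(u + 3)) = -j + u
(5) = x - 3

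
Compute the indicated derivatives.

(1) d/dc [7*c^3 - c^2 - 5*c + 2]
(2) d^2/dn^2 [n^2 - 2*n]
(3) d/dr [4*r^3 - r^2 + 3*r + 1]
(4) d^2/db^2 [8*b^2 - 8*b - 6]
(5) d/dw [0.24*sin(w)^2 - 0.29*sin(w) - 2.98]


(1) = 21*c^2 - 2*c - 5
(2) = 2
(3) = 12*r^2 - 2*r + 3
(4) = 16
(5) = (0.48*sin(w) - 0.29)*cos(w)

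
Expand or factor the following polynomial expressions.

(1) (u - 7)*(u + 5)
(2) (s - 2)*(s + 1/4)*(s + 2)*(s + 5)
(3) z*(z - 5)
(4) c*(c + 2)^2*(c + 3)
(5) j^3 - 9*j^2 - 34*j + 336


(1) = u^2 - 2*u - 35
(2) = s^4 + 21*s^3/4 - 11*s^2/4 - 21*s - 5
(3) = z^2 - 5*z
(4) = c^4 + 7*c^3 + 16*c^2 + 12*c
(5) = (j - 8)*(j - 7)*(j + 6)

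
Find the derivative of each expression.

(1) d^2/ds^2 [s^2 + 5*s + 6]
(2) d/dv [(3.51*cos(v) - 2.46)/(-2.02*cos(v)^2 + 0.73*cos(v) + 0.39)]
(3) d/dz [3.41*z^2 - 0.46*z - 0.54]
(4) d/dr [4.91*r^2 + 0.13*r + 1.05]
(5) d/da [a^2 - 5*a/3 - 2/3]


(1) = 2
(2) = (-7.0902*cos(v)^2 + 9.9384*cos(v) - 3.1647)*sin(v)/(4.0804*cos(v)^4 - 2.9492*cos(v)^3 - 1.0427*cos(v)^2 + 0.5694*cos(v) + 0.1521)
(3) = 6.82*z - 0.46
(4) = 9.82*r + 0.13
(5) = 2*a - 5/3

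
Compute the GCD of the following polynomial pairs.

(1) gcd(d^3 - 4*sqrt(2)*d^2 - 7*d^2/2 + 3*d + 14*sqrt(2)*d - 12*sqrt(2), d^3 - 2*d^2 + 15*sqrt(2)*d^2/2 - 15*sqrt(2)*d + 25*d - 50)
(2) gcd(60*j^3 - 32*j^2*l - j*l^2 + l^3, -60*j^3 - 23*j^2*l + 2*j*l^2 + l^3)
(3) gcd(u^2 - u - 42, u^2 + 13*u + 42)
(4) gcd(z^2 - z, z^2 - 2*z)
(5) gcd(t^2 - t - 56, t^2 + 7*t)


(1) = gcd((d - 2)*(d - 3/2)*(d - 4*sqrt(2)), (d - 2)*(d + 5*sqrt(2)/2)*(d + 5*sqrt(2))) = d - 2
(2) = 5*j - l
(3) = u + 6
(4) = gcd(z*(z - 1), z*(z - 2)) = z
(5) = t + 7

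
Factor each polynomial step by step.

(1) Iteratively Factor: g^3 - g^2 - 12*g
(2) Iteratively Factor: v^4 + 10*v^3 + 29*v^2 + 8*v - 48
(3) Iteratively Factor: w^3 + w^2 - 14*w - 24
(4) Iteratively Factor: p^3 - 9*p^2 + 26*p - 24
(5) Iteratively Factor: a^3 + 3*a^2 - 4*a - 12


(1) = (g - 4)*(g^2 + 3*g) = g*(g - 4)*(g + 3)
(2) = (v + 4)*(v^3 + 6*v^2 + 5*v - 12) = (v + 4)^2*(v^2 + 2*v - 3) = (v - 1)*(v + 4)^2*(v + 3)
(3) = (w + 3)*(w^2 - 2*w - 8) = (w - 4)*(w + 3)*(w + 2)
(4) = (p - 4)*(p^2 - 5*p + 6) = (p - 4)*(p - 3)*(p - 2)
(5) = (a - 2)*(a^2 + 5*a + 6) = (a - 2)*(a + 2)*(a + 3)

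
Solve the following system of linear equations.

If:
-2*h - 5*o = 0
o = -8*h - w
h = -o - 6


Then:
h = -10
o = 4
w = 76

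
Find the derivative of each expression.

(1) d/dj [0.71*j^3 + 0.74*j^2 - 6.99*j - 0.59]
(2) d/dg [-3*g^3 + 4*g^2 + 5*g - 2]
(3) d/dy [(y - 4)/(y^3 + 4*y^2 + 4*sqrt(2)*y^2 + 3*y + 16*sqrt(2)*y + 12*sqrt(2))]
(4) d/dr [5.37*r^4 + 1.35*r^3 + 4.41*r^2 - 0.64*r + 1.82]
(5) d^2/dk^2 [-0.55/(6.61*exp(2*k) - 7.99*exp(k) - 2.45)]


(1) = 2.13*j^2 + 1.48*j - 6.99
(2) = -9*g^2 + 8*g + 5
(3) = (y^3 + 4*y^2 + 4*sqrt(2)*y^2 + 3*y + 16*sqrt(2)*y - (y - 4)*(3*y^2 + 8*y + 8*sqrt(2)*y + 3 + 16*sqrt(2)) + 12*sqrt(2))/(y^3 + 4*y^2 + 4*sqrt(2)*y^2 + 3*y + 16*sqrt(2)*y + 12*sqrt(2))^2
(4) = 21.48*r^3 + 4.05*r^2 + 8.82*r - 0.64
(5) = (0.55*(13.22*exp(k) - 7.99)*(26.44*exp(k) - 15.98)*exp(k) + (14.542*exp(k) - 4.3945)*(-6.61*exp(2*k) + 7.99*exp(k) + 2.45))*exp(k)/(-6.61*exp(2*k) + 7.99*exp(k) + 2.45)^3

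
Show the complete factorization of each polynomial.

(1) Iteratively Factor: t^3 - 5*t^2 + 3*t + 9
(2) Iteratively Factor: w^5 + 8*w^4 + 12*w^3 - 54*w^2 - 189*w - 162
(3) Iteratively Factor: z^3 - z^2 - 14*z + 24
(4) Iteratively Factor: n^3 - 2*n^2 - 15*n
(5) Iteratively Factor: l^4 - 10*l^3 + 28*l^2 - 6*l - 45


(1) = (t + 1)*(t^2 - 6*t + 9) = (t - 3)*(t + 1)*(t - 3)
(2) = (w + 2)*(w^4 + 6*w^3 - 54*w - 81) = (w + 2)*(w + 3)*(w^3 + 3*w^2 - 9*w - 27) = (w - 3)*(w + 2)*(w + 3)*(w^2 + 6*w + 9) = (w - 3)*(w + 2)*(w + 3)^2*(w + 3)
(3) = (z - 2)*(z^2 + z - 12) = (z - 2)*(z + 4)*(z - 3)
(4) = (n + 3)*(n^2 - 5*n) = n*(n + 3)*(n - 5)
(5) = (l - 3)*(l^3 - 7*l^2 + 7*l + 15) = (l - 3)^2*(l^2 - 4*l - 5) = (l - 5)*(l - 3)^2*(l + 1)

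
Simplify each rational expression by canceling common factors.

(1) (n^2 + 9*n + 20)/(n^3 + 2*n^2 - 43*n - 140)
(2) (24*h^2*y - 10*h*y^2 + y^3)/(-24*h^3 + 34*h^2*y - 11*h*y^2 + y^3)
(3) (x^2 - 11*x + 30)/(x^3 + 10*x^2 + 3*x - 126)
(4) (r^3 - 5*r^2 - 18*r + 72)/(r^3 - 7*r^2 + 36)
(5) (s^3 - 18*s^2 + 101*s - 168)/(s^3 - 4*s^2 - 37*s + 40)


(1) = 1/(n - 7)
(2) = y/(-h + y)
(3) = (x^2 - 11*x + 30)/(x^3 + 10*x^2 + 3*x - 126)
(4) = (r + 4)/(r + 2)
(5) = (s^2 - 10*s + 21)/(s^2 + 4*s - 5)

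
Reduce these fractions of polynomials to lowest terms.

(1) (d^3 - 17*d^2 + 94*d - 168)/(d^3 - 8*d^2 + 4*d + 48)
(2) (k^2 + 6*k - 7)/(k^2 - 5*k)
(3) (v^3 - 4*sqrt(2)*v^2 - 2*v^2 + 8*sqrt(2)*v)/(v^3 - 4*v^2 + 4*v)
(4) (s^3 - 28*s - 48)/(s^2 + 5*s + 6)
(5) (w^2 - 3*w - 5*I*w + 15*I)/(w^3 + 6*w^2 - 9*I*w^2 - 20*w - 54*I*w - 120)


(1) = (d - 7)/(d + 2)
(2) = (k^2 + 6*k - 7)/(k^2 - 5*k)
(3) = (v - 4*sqrt(2))/(v - 2)
(4) = (s^2 - 2*s - 24)/(s + 3)
(5) = (w - 3)/(w^2 + w*(6 - 4*I) - 24*I)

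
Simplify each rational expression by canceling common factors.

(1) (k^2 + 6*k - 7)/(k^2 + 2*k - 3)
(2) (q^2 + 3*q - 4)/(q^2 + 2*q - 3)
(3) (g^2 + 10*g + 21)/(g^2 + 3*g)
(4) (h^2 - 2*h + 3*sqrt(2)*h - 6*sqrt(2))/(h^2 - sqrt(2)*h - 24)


(1) = (k + 7)/(k + 3)
(2) = (q + 4)/(q + 3)
(3) = (g + 7)/g
(4) = (h - 2)/(h - 4*sqrt(2))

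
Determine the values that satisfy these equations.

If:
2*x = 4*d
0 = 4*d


Then:
d = 0
x = 0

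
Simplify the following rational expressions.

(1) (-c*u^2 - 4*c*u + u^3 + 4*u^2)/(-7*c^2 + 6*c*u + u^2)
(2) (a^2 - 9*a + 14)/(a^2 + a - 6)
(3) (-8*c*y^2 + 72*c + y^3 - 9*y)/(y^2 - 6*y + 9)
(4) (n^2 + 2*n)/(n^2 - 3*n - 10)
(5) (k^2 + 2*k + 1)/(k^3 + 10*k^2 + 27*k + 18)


(1) = (u^2 + 4*u)/(7*c + u)
(2) = (a - 7)/(a + 3)
(3) = (-8*c*y - 24*c + y^2 + 3*y)/(y - 3)
(4) = n/(n - 5)
(5) = (k + 1)/(k^2 + 9*k + 18)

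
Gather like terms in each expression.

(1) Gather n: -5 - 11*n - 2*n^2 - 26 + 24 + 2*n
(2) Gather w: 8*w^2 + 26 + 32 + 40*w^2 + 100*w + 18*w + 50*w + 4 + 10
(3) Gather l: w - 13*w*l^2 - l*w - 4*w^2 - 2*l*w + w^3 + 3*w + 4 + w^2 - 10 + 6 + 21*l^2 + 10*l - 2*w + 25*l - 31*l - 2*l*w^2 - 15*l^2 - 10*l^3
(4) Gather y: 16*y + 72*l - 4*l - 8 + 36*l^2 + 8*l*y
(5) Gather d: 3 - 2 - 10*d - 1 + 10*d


(1) = -2*n^2 - 9*n - 7
(2) = 48*w^2 + 168*w + 72
(3) = -10*l^3 + l^2*(6 - 13*w) + l*(-2*w^2 - 3*w + 4) + w^3 - 3*w^2 + 2*w
(4) = 36*l^2 + 68*l + y*(8*l + 16) - 8
(5) = 0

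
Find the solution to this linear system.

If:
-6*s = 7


Then:
s = -7/6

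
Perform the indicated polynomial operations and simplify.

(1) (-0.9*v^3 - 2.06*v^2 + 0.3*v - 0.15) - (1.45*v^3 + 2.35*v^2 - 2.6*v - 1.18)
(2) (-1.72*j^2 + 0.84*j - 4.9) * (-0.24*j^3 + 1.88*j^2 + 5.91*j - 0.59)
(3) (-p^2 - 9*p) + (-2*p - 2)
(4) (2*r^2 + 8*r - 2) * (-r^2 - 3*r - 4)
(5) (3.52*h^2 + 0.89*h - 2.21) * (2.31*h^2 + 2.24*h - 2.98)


(1) = -2.35*v^3 - 4.41*v^2 + 2.9*v + 1.03
(2) = 0.4128*j^5 - 3.4352*j^4 - 7.41*j^3 - 3.2328*j^2 - 29.4546*j + 2.891
(3) = -p^2 - 11*p - 2
(4) = -2*r^4 - 14*r^3 - 30*r^2 - 26*r + 8
(5) = 8.1312*h^4 + 9.9407*h^3 - 13.6011*h^2 - 7.6026*h + 6.5858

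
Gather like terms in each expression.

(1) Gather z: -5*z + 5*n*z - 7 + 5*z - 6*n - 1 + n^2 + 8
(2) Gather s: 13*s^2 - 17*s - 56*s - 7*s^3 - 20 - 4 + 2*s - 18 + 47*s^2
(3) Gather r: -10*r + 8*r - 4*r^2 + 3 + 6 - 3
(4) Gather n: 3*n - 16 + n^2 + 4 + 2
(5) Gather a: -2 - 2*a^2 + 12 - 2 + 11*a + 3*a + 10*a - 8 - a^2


(1) = n^2 + 5*n*z - 6*n
(2) = -7*s^3 + 60*s^2 - 71*s - 42
(3) = -4*r^2 - 2*r + 6
(4) = n^2 + 3*n - 10
(5) = -3*a^2 + 24*a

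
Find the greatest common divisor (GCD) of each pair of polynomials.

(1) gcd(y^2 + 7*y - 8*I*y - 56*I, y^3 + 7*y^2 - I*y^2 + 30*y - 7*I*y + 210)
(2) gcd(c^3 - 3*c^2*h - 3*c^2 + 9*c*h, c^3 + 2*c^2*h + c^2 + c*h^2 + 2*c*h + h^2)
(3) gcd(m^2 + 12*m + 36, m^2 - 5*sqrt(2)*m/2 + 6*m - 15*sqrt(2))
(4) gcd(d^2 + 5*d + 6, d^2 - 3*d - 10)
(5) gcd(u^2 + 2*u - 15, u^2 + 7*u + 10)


(1) = gcd((y + 7)*(y - 8*I), (y + 7)*(y - 6*I)*(y + 5*I)) = y + 7
(2) = 1
(3) = m + 6
(4) = d + 2
(5) = gcd((u - 3)*(u + 5), (u + 2)*(u + 5)) = u + 5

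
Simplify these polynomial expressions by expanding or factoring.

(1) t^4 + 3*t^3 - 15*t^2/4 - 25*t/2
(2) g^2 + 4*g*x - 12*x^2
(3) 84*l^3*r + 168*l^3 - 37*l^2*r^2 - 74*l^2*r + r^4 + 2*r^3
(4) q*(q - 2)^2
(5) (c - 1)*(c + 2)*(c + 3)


(1) = t*(t - 2)*(t + 5/2)^2
(2) = (g - 2*x)*(g + 6*x)
(3) = (-4*l + r)*(-3*l + r)*(7*l + r)*(r + 2)
(4) = q^3 - 4*q^2 + 4*q
(5) = c^3 + 4*c^2 + c - 6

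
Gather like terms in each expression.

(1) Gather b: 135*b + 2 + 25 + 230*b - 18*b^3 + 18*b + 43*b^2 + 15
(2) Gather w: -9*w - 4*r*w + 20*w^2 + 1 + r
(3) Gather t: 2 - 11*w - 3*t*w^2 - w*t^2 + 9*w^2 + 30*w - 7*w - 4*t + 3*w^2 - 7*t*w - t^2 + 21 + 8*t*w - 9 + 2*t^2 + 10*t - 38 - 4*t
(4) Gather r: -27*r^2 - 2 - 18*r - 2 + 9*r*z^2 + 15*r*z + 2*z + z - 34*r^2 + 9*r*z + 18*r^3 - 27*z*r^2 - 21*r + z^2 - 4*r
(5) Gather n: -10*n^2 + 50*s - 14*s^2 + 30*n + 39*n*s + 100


(1) = -18*b^3 + 43*b^2 + 383*b + 42
(2) = r + 20*w^2 + w*(-4*r - 9) + 1
(3) = t^2*(1 - w) + t*(-3*w^2 + w + 2) + 12*w^2 + 12*w - 24
(4) = 18*r^3 + r^2*(-27*z - 61) + r*(9*z^2 + 24*z - 43) + z^2 + 3*z - 4
(5) = -10*n^2 + n*(39*s + 30) - 14*s^2 + 50*s + 100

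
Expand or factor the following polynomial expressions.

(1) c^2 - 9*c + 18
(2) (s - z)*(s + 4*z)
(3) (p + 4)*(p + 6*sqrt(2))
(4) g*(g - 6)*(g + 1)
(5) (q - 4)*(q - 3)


(1) = (c - 6)*(c - 3)
(2) = s^2 + 3*s*z - 4*z^2
(3) = p^2 + 4*p + 6*sqrt(2)*p + 24*sqrt(2)
(4) = g^3 - 5*g^2 - 6*g
(5) = q^2 - 7*q + 12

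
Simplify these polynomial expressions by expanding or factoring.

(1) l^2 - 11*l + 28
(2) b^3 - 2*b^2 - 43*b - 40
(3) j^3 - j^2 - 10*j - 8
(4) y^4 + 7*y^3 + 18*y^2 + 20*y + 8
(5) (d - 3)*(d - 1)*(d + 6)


(1) = (l - 7)*(l - 4)
(2) = (b - 8)*(b + 1)*(b + 5)
(3) = (j - 4)*(j + 1)*(j + 2)
(4) = (y + 1)*(y + 2)^3
(5) = d^3 + 2*d^2 - 21*d + 18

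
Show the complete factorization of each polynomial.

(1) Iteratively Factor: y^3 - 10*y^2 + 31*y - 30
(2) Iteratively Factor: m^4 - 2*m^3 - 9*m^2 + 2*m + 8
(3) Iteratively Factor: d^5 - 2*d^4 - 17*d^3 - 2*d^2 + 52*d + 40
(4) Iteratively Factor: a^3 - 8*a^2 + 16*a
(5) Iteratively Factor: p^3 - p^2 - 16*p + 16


(1) = (y - 2)*(y^2 - 8*y + 15) = (y - 5)*(y - 2)*(y - 3)
(2) = (m + 2)*(m^3 - 4*m^2 - m + 4) = (m - 4)*(m + 2)*(m^2 - 1) = (m - 4)*(m + 1)*(m + 2)*(m - 1)
(3) = (d + 1)*(d^4 - 3*d^3 - 14*d^2 + 12*d + 40) = (d - 2)*(d + 1)*(d^3 - d^2 - 16*d - 20) = (d - 5)*(d - 2)*(d + 1)*(d^2 + 4*d + 4) = (d - 5)*(d - 2)*(d + 1)*(d + 2)*(d + 2)
(4) = (a - 4)*(a^2 - 4*a) = a*(a - 4)*(a - 4)
(5) = (p - 4)*(p^2 + 3*p - 4) = (p - 4)*(p + 4)*(p - 1)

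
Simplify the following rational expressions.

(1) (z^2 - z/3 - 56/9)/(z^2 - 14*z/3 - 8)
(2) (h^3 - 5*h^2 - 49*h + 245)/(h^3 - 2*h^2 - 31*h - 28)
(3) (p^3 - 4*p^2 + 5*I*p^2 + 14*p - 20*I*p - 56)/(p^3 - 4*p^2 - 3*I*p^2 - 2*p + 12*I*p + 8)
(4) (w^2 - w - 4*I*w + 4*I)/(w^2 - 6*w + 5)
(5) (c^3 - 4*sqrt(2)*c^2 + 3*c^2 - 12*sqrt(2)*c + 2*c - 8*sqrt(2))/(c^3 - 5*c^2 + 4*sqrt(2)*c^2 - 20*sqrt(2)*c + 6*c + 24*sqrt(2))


(1) = (9*z^2 - 3*z - 56)/(9*z^2 - 42*z - 72)
(2) = (h^2 + 2*h - 35)/(h^2 + 5*h + 4)
(3) = (p + 7*I)/(p - I)
(4) = (w - 4*I)/(w - 5)
(5) = (c^3 + c^2*(3 - 4*sqrt(2)) + c*(2 - 12*sqrt(2)) - 8*sqrt(2))/(c^3 + c^2*(-5 + 4*sqrt(2)) + c*(6 - 20*sqrt(2)) + 24*sqrt(2))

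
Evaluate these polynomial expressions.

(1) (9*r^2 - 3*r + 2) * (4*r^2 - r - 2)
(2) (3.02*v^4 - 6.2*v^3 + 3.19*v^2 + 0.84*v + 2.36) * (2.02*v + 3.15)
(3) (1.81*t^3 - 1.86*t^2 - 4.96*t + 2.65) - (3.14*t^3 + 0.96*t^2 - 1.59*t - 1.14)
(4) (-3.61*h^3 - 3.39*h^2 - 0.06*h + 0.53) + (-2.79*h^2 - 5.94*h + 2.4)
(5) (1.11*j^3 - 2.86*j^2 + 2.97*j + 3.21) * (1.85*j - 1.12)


(1) = 36*r^4 - 21*r^3 - 7*r^2 + 4*r - 4
(2) = 6.1004*v^5 - 3.011*v^4 - 13.0862*v^3 + 11.7453*v^2 + 7.4132*v + 7.434
(3) = -1.33*t^3 - 2.82*t^2 - 3.37*t + 3.79
(4) = -3.61*h^3 - 6.18*h^2 - 6.0*h + 2.93
(5) = 2.0535*j^4 - 6.5342*j^3 + 8.6977*j^2 + 2.6121*j - 3.5952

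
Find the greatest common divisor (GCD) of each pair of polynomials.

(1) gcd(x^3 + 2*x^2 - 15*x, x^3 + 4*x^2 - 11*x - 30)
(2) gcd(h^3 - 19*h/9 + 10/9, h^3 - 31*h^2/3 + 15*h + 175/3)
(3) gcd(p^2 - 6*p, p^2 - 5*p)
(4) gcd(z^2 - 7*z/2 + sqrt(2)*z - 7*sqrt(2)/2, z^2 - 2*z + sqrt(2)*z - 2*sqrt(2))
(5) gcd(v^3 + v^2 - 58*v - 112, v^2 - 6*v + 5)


(1) = gcd(x*(x - 3)*(x + 5), (x - 3)*(x + 2)*(x + 5)) = x^2 + 2*x - 15
(2) = h + 5/3
(3) = gcd(p*(p - 6), p*(p - 5)) = p
(4) = gcd((z - 7/2)*(z + sqrt(2)), (z - 2)*(z + sqrt(2))) = z + sqrt(2)
(5) = 1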